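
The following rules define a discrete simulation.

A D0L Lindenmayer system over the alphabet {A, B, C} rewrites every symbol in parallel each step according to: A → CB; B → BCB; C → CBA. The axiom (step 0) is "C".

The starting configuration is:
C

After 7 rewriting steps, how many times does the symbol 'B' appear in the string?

838

[0] C
[1] CBA
[2] CBABCBCB
[3] CBABCBCBBCBCBABCBCBABCB
[4] CBABCBCBBCBCBABCBCBABCBBCBCBABCBCBABCBCBBCBCBABCBCBABCBCBBCBCBABCB
[5] CBABCBCBBCBCBABCBCBABCBBCBCBABCBCBABCBCBBCBCBABCBCBABCBCBB…BCBCBABCBCBABCBCBBCBCBABCBCBABCBBCBCBABCBCBABCBCBBCBCBABCB  (len 190)
[6] CBABCBCBBCBCBABCBCBABCBBCBCBABCBCBABCBCBBCBCBABCBCBABCBCBB…BCBCBABCBCBABCBCBBCBCBABCBCBABCBBCBCBABCBCBABCBCBBCBCBABCB  (len 547)
[7] CBABCBCBBCBCBABCBCBABCBBCBCBABCBCBABCBCBBCBCBABCBCBABCBCBB…BCBCBABCBCBABCBCBBCBCBABCBCBABCBBCBCBABCBCBABCBCBBCBCBABCB  (len 1575)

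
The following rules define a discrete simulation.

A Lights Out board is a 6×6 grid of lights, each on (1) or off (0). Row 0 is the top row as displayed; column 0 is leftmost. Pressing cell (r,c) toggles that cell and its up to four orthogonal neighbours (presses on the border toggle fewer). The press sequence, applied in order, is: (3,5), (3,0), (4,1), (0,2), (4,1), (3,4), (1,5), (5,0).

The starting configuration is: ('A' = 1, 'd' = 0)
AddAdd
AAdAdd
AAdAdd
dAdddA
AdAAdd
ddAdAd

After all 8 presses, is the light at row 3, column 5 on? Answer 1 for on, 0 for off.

0) AddAdd
AAdAdd
AAdAdd
dAdddA
AdAAdd
ddAdAd
1) AddAdd
AAdAdd
AAdAdA
dAddAd
AdAAdA
ddAdAd
2) AddAdd
AAdAdd
dAdAdA
AdddAd
ddAAdA
ddAdAd
3) AddAdd
AAdAdd
dAdAdA
AAddAd
AAdAdA
dAAdAd
4) AAAddd
AAAAdd
dAdAdA
AAddAd
AAdAdA
dAAdAd
5) AAAddd
AAAAdd
dAdAdA
AdddAd
ddAAdA
ddAdAd
6) AAAddd
AAAAdd
dAdAAA
AddAdA
ddAAAA
ddAdAd
7) AAAddA
AAAAAA
dAdAAd
AddAdA
ddAAAA
ddAdAd
8) AAAddA
AAAAAA
dAdAAd
AddAdA
AdAAAA
AAAdAd

1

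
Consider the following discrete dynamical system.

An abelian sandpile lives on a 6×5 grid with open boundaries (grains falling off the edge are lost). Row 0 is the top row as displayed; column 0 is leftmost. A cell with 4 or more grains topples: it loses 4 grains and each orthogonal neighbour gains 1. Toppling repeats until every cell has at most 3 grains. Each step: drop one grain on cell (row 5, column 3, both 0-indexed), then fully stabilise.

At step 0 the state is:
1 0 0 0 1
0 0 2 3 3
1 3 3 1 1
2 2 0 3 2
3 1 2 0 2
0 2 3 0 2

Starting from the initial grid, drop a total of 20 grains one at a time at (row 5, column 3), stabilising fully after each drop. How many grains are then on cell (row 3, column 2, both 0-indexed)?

0) 1 0 0 0 1
0 0 2 3 3
1 3 3 1 1
2 2 0 3 2
3 1 2 0 2
0 2 3 0 2
1) 1 0 0 0 1
0 0 2 3 3
1 3 3 1 1
2 2 0 3 2
3 1 2 0 2
0 2 3 1 2
2) 1 0 0 0 1
0 0 2 3 3
1 3 3 1 1
2 2 0 3 2
3 1 2 0 2
0 2 3 2 2
3) 1 0 0 0 1
0 0 2 3 3
1 3 3 1 1
2 2 0 3 2
3 1 2 0 2
0 2 3 3 2
4) 1 0 0 0 1
0 0 2 3 3
1 3 3 1 1
2 2 0 3 2
3 1 3 1 2
0 3 0 1 3
5) 1 0 0 0 1
0 0 2 3 3
1 3 3 1 1
2 2 0 3 2
3 1 3 1 2
0 3 0 2 3
6) 1 0 0 0 1
0 0 2 3 3
1 3 3 1 1
2 2 0 3 2
3 1 3 1 2
0 3 0 3 3
7) 1 0 0 0 1
0 0 2 3 3
1 3 3 1 1
2 2 0 3 2
3 1 3 2 3
0 3 1 1 0
8) 1 0 0 0 1
0 0 2 3 3
1 3 3 1 1
2 2 0 3 2
3 1 3 2 3
0 3 1 2 0
9) 1 0 0 0 1
0 0 2 3 3
1 3 3 1 1
2 2 0 3 2
3 1 3 2 3
0 3 1 3 0
10) 1 0 0 0 1
0 0 2 3 3
1 3 3 1 1
2 2 0 3 2
3 1 3 3 3
0 3 2 0 1
11) 1 0 0 0 1
0 0 2 3 3
1 3 3 1 1
2 2 0 3 2
3 1 3 3 3
0 3 2 1 1
12) 1 0 0 0 1
0 0 2 3 3
1 3 3 1 1
2 2 0 3 2
3 1 3 3 3
0 3 2 2 1
13) 1 0 0 0 1
0 0 2 3 3
1 3 3 1 1
2 2 0 3 2
3 1 3 3 3
0 3 2 3 1
14) 1 0 0 0 1
0 0 2 3 3
1 3 3 2 2
2 2 2 1 0
3 3 1 3 1
1 0 1 2 3
15) 1 0 0 0 1
0 0 2 3 3
1 3 3 2 2
2 2 2 1 0
3 3 1 3 1
1 0 1 3 3
16) 1 0 0 0 1
0 0 2 3 3
1 3 3 2 2
2 2 2 2 0
3 3 2 0 3
1 0 2 2 0
17) 1 0 0 0 1
0 0 2 3 3
1 3 3 2 2
2 2 2 2 0
3 3 2 0 3
1 0 2 3 0
18) 1 0 0 0 1
0 0 2 3 3
1 3 3 2 2
2 2 2 2 0
3 3 2 1 3
1 0 3 0 1
19) 1 0 0 0 1
0 0 2 3 3
1 3 3 2 2
2 2 2 2 0
3 3 2 1 3
1 0 3 1 1
20) 1 0 0 0 1
0 0 2 3 3
1 3 3 2 2
2 2 2 2 0
3 3 2 1 3
1 0 3 2 1

2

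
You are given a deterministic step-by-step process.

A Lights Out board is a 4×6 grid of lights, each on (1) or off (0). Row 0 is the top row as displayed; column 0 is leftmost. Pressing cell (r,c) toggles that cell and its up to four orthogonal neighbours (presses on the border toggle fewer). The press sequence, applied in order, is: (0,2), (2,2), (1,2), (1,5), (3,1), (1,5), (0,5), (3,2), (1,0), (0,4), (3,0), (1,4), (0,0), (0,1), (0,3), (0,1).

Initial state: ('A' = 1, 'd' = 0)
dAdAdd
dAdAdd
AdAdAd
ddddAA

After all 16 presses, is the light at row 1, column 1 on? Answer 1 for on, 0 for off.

1

t=0: dAdAdd
dAdAdd
AdAdAd
ddddAA
t=1: ddAddd
dAAAdd
AdAdAd
ddddAA
t=2: ddAddd
dAdAdd
AAdAAd
ddAdAA
t=3: dddddd
ddAddd
AAAAAd
ddAdAA
t=4: dddddA
ddAdAA
AAAAAA
ddAdAA
t=5: dddddA
ddAdAA
AdAAAA
AAddAA
t=6: dddddd
ddAddd
AdAAAd
AAddAA
t=7: ddddAA
ddAddA
AdAAAd
AAddAA
t=8: ddddAA
ddAddA
AddAAd
AdAAAA
t=9: AdddAA
AAAddA
dddAAd
AdAAAA
t=10: AddAdd
AAAdAA
dddAAd
AdAAAA
t=11: AddAdd
AAAdAA
AddAAd
dAAAAA
t=12: AddAAd
AAAAdd
AddAdd
dAAAAA
t=13: dAdAAd
dAAAdd
AddAdd
dAAAAA
t=14: AdAAAd
ddAAdd
AddAdd
dAAAAA
t=15: Addddd
ddAddd
AddAdd
dAAAAA
t=16: dAAddd
dAAddd
AddAdd
dAAAAA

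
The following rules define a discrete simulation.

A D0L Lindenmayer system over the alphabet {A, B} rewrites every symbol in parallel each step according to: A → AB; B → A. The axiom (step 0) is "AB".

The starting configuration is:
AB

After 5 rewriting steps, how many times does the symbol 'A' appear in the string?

k=0  AB
k=1  ABA
k=2  ABAAB
k=3  ABAABABA
k=4  ABAABABAABAAB
k=5  ABAABABAABAABABAABABA

13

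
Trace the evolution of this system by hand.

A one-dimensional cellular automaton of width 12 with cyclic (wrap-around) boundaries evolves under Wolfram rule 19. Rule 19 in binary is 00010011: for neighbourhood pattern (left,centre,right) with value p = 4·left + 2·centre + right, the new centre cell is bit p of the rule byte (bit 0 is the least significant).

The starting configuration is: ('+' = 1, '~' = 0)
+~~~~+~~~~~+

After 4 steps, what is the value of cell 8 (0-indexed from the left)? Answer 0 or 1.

t=0: +~~~~+~~~~~+
t=1: ~++++~+++++~
t=2: +~~~~~~~~~~+
t=3: ~++++++++++~
t=4: +~~~~~~~~~~+

0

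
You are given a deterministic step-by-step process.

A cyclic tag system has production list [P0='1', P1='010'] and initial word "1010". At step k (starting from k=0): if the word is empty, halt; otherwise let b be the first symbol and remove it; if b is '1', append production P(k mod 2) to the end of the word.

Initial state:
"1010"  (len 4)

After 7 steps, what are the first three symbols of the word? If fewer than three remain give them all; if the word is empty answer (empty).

010

0) "1010"  (len 4)
1) "0101"  (len 4)
2) "101"  (len 3)
3) "011"  (len 3)
4) "11"  (len 2)
5) "11"  (len 2)
6) "1010"  (len 4)
7) "0101"  (len 4)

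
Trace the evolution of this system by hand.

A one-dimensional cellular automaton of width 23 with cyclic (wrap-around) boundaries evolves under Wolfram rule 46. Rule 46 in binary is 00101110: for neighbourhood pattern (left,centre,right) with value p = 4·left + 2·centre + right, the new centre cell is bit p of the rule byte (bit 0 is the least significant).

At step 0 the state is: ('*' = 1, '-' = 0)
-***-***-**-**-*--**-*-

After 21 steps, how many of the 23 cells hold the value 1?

k=0  -***-***-**-**-*--**-*-
k=1  **--**--**-**-**-**-**-
k=2  *--**--**-**-**-**-**-*
k=3  --**--**-**-**-**-**-**
k=4  -**--**-**-**-**-**-**-
k=5  **--**-**-**-**-**-**--
k=6  *--**-**-**-**-**-**--*
k=7  --**-**-**-**-**-**--**
k=8  -**-**-**-**-**-**--**-
k=9  **-**-**-**-**-**--**--
k=10  *-**-**-**-**-**--**--*
k=11  -**-**-**-**-**--**--**
k=12  **-**-**-**-**--**--**-
k=13  *-**-**-**-**--**--**-*
k=14  -**-**-**-**--**--**-**
k=15  **-**-**-**--**--**-**-
k=16  *-**-**-**--**--**-**-*
k=17  -**-**-**--**--**-**-**
k=18  **-**-**--**--**-**-**-
k=19  *-**-**--**--**-**-**-*
k=20  -**-**--**--**-**-**-**
k=21  **-**--**--**-**-**-**-

14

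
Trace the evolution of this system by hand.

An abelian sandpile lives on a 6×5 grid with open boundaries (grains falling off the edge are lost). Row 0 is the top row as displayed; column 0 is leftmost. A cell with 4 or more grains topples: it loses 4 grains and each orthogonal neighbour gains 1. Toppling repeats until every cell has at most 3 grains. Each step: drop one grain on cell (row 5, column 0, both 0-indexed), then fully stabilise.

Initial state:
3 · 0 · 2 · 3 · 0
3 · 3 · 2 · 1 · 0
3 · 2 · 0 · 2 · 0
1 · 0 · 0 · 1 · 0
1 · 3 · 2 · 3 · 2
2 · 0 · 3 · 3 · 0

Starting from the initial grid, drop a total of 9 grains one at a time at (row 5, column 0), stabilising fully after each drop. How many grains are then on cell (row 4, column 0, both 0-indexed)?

t=0: 3 · 0 · 2 · 3 · 0
3 · 3 · 2 · 1 · 0
3 · 2 · 0 · 2 · 0
1 · 0 · 0 · 1 · 0
1 · 3 · 2 · 3 · 2
2 · 0 · 3 · 3 · 0
t=1: 3 · 0 · 2 · 3 · 0
3 · 3 · 2 · 1 · 0
3 · 2 · 0 · 2 · 0
1 · 0 · 0 · 1 · 0
1 · 3 · 2 · 3 · 2
3 · 0 · 3 · 3 · 0
t=2: 3 · 0 · 2 · 3 · 0
3 · 3 · 2 · 1 · 0
3 · 2 · 0 · 2 · 0
1 · 0 · 0 · 1 · 0
2 · 3 · 2 · 3 · 2
0 · 1 · 3 · 3 · 0
t=3: 3 · 0 · 2 · 3 · 0
3 · 3 · 2 · 1 · 0
3 · 2 · 0 · 2 · 0
1 · 0 · 0 · 1 · 0
2 · 3 · 2 · 3 · 2
1 · 1 · 3 · 3 · 0
t=4: 3 · 0 · 2 · 3 · 0
3 · 3 · 2 · 1 · 0
3 · 2 · 0 · 2 · 0
1 · 0 · 0 · 1 · 0
2 · 3 · 2 · 3 · 2
2 · 1 · 3 · 3 · 0
t=5: 3 · 0 · 2 · 3 · 0
3 · 3 · 2 · 1 · 0
3 · 2 · 0 · 2 · 0
1 · 0 · 0 · 1 · 0
2 · 3 · 2 · 3 · 2
3 · 1 · 3 · 3 · 0
t=6: 3 · 0 · 2 · 3 · 0
3 · 3 · 2 · 1 · 0
3 · 2 · 0 · 2 · 0
1 · 0 · 0 · 1 · 0
3 · 3 · 2 · 3 · 2
0 · 2 · 3 · 3 · 0
t=7: 3 · 0 · 2 · 3 · 0
3 · 3 · 2 · 1 · 0
3 · 2 · 0 · 2 · 0
1 · 0 · 0 · 1 · 0
3 · 3 · 2 · 3 · 2
1 · 2 · 3 · 3 · 0
t=8: 3 · 0 · 2 · 3 · 0
3 · 3 · 2 · 1 · 0
3 · 2 · 0 · 2 · 0
1 · 0 · 0 · 1 · 0
3 · 3 · 2 · 3 · 2
2 · 2 · 3 · 3 · 0
t=9: 3 · 0 · 2 · 3 · 0
3 · 3 · 2 · 1 · 0
3 · 2 · 0 · 2 · 0
1 · 0 · 0 · 1 · 0
3 · 3 · 2 · 3 · 2
3 · 2 · 3 · 3 · 0

3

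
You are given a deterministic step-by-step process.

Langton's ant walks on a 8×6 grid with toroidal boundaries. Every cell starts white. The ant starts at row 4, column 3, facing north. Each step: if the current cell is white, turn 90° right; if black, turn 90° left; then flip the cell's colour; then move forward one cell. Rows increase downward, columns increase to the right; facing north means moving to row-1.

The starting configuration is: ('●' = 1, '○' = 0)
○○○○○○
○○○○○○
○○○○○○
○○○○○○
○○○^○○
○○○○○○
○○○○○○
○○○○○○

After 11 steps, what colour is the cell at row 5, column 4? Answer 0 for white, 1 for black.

1

0) ○○○○○○
○○○○○○
○○○○○○
○○○○○○
○○○^○○
○○○○○○
○○○○○○
○○○○○○
1) ○○○○○○
○○○○○○
○○○○○○
○○○○○○
○○○●>○
○○○○○○
○○○○○○
○○○○○○
2) ○○○○○○
○○○○○○
○○○○○○
○○○○○○
○○○●●○
○○○○v○
○○○○○○
○○○○○○
3) ○○○○○○
○○○○○○
○○○○○○
○○○○○○
○○○●●○
○○○<●○
○○○○○○
○○○○○○
4) ○○○○○○
○○○○○○
○○○○○○
○○○○○○
○○○^●○
○○○●●○
○○○○○○
○○○○○○
5) ○○○○○○
○○○○○○
○○○○○○
○○○○○○
○○<○●○
○○○●●○
○○○○○○
○○○○○○
6) ○○○○○○
○○○○○○
○○○○○○
○○^○○○
○○●○●○
○○○●●○
○○○○○○
○○○○○○
7) ○○○○○○
○○○○○○
○○○○○○
○○●>○○
○○●○●○
○○○●●○
○○○○○○
○○○○○○
8) ○○○○○○
○○○○○○
○○○○○○
○○●●○○
○○●v●○
○○○●●○
○○○○○○
○○○○○○
9) ○○○○○○
○○○○○○
○○○○○○
○○●●○○
○○<●●○
○○○●●○
○○○○○○
○○○○○○
10) ○○○○○○
○○○○○○
○○○○○○
○○●●○○
○○○●●○
○○v●●○
○○○○○○
○○○○○○
11) ○○○○○○
○○○○○○
○○○○○○
○○●●○○
○○○●●○
○<●●●○
○○○○○○
○○○○○○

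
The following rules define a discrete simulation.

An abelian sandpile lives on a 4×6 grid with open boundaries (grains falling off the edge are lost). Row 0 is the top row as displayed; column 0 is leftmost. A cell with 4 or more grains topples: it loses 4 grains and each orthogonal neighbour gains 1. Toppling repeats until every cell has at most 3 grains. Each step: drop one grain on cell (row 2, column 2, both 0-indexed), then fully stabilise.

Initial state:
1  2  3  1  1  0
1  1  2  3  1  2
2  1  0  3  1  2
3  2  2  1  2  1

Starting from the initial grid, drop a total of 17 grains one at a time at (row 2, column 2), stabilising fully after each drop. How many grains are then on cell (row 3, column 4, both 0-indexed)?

0) 1  2  3  1  1  0
1  1  2  3  1  2
2  1  0  3  1  2
3  2  2  1  2  1
1) 1  2  3  1  1  0
1  1  2  3  1  2
2  1  1  3  1  2
3  2  2  1  2  1
2) 1  2  3  1  1  0
1  1  2  3  1  2
2  1  2  3  1  2
3  2  2  1  2  1
3) 1  2  3  1  1  0
1  1  2  3  1  2
2  1  3  3  1  2
3  2  2  1  2  1
4) 1  3  0  3  1  0
1  2  1  1  2  2
2  2  2  1  2  2
3  2  3  2  2  1
5) 1  3  0  3  1  0
1  2  1  1  2  2
2  2  3  1  2  2
3  2  3  2  2  1
6) 1  3  0  3  1  0
1  2  2  1  2  2
2  3  1  2  2  2
3  3  0  3  2  1
7) 1  3  0  3  1  0
1  2  2  1  2  2
2  3  2  2  2  2
3  3  0  3  2  1
8) 1  3  0  3  1  0
1  2  2  1  2  2
2  3  3  2  2  2
3  3  0  3  2  1
9) 1  3  0  3  1  0
2  3  3  1  2  2
0  2  1  3  2  2
1  1  2  3  2  1
10) 1  3  0  3  1  0
2  3  3  1  2  2
0  2  2  3  2  2
1  1  2  3  2  1
11) 1  3  0  3  1  0
2  3  3  1  2  2
0  2  3  3  2  2
1  1  2  3  2  1
12) 2  0  2  3  1  0
3  2  2  3  2  2
1  1  0  2  3  2
1  3  1  1  3  1
13) 2  0  2  3  1  0
3  2  2  3  2  2
1  1  1  2  3  2
1  3  1  1  3  1
14) 2  0  2  3  1  0
3  2  2  3  2  2
1  1  2  2  3  2
1  3  1  1  3  1
15) 2  0  2  3  1  0
3  2  2  3  2  2
1  1  3  2  3  2
1  3  1  1  3  1
16) 2  0  2  3  1  0
3  2  3  3  2  2
1  2  0  3  3  2
1  3  2  1  3  1
17) 2  0  2  3  1  0
3  2  3  3  2  2
1  2  1  3  3  2
1  3  2  1  3  1

3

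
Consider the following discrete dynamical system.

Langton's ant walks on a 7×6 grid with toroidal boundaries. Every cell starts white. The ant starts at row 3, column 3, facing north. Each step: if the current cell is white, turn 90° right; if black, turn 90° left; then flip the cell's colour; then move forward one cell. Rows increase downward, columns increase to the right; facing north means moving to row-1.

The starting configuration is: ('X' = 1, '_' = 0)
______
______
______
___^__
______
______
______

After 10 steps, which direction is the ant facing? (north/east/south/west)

south

k=0  ______
______
______
___^__
______
______
______
k=1  ______
______
______
___X>_
______
______
______
k=2  ______
______
______
___XX_
____v_
______
______
k=3  ______
______
______
___XX_
___<X_
______
______
k=4  ______
______
______
___^X_
___XX_
______
______
k=5  ______
______
______
__<_X_
___XX_
______
______
k=6  ______
______
__^___
__X_X_
___XX_
______
______
k=7  ______
______
__X>__
__X_X_
___XX_
______
______
k=8  ______
______
__XX__
__XvX_
___XX_
______
______
k=9  ______
______
__XX__
__<XX_
___XX_
______
______
k=10  ______
______
__XX__
___XX_
__vXX_
______
______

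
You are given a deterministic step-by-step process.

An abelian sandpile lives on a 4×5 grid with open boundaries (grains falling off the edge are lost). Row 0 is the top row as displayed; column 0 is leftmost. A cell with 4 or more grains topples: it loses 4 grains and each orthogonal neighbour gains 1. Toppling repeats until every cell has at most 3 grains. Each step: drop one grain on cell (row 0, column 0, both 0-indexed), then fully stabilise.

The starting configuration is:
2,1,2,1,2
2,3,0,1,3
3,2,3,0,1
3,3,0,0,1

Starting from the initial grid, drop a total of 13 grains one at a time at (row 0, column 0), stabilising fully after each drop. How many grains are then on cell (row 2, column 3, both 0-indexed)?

k=0  2,1,2,1,2
2,3,0,1,3
3,2,3,0,1
3,3,0,0,1
k=1  3,1,2,1,2
2,3,0,1,3
3,2,3,0,1
3,3,0,0,1
k=2  0,2,2,1,2
3,3,0,1,3
3,2,3,0,1
3,3,0,0,1
k=3  1,2,2,1,2
3,3,0,1,3
3,2,3,0,1
3,3,0,0,1
k=4  2,2,2,1,2
3,3,0,1,3
3,2,3,0,1
3,3,0,0,1
k=5  3,2,2,1,2
3,3,0,1,3
3,2,3,0,1
3,3,0,0,1
k=6  2,0,3,1,2
2,2,2,1,3
2,2,0,1,1
1,1,2,0,1
k=7  3,0,3,1,2
2,2,2,1,3
2,2,0,1,1
1,1,2,0,1
k=8  0,1,3,1,2
3,2,2,1,3
2,2,0,1,1
1,1,2,0,1
k=9  1,1,3,1,2
3,2,2,1,3
2,2,0,1,1
1,1,2,0,1
k=10  2,1,3,1,2
3,2,2,1,3
2,2,0,1,1
1,1,2,0,1
k=11  3,1,3,1,2
3,2,2,1,3
2,2,0,1,1
1,1,2,0,1
k=12  1,2,3,1,2
0,3,2,1,3
3,2,0,1,1
1,1,2,0,1
k=13  2,2,3,1,2
0,3,2,1,3
3,2,0,1,1
1,1,2,0,1

1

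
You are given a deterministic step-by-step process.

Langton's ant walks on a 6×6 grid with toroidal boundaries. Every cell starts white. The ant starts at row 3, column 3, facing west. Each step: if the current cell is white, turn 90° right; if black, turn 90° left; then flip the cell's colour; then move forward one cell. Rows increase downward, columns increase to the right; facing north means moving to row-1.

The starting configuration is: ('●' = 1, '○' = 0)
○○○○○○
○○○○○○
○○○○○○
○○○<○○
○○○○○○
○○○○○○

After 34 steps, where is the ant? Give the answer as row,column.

4,0

step 0: ○○○○○○
○○○○○○
○○○○○○
○○○<○○
○○○○○○
○○○○○○
step 1: ○○○○○○
○○○○○○
○○○^○○
○○○●○○
○○○○○○
○○○○○○
step 2: ○○○○○○
○○○○○○
○○○●>○
○○○●○○
○○○○○○
○○○○○○
step 3: ○○○○○○
○○○○○○
○○○●●○
○○○●v○
○○○○○○
○○○○○○
step 4: ○○○○○○
○○○○○○
○○○●●○
○○○<●○
○○○○○○
○○○○○○
step 5: ○○○○○○
○○○○○○
○○○●●○
○○○○●○
○○○v○○
○○○○○○
step 6: ○○○○○○
○○○○○○
○○○●●○
○○○○●○
○○<●○○
○○○○○○
step 7: ○○○○○○
○○○○○○
○○○●●○
○○^○●○
○○●●○○
○○○○○○
step 8: ○○○○○○
○○○○○○
○○○●●○
○○●>●○
○○●●○○
○○○○○○
step 9: ○○○○○○
○○○○○○
○○○●●○
○○●●●○
○○●v○○
○○○○○○
step 10: ○○○○○○
○○○○○○
○○○●●○
○○●●●○
○○●○>○
○○○○○○
step 11: ○○○○○○
○○○○○○
○○○●●○
○○●●●○
○○●○●○
○○○○v○
step 12: ○○○○○○
○○○○○○
○○○●●○
○○●●●○
○○●○●○
○○○<●○
step 13: ○○○○○○
○○○○○○
○○○●●○
○○●●●○
○○●^●○
○○○●●○
step 14: ○○○○○○
○○○○○○
○○○●●○
○○●●●○
○○●●>○
○○○●●○
step 15: ○○○○○○
○○○○○○
○○○●●○
○○●●^○
○○●●○○
○○○●●○
step 16: ○○○○○○
○○○○○○
○○○●●○
○○●<○○
○○●●○○
○○○●●○
step 17: ○○○○○○
○○○○○○
○○○●●○
○○●○○○
○○●v○○
○○○●●○
step 18: ○○○○○○
○○○○○○
○○○●●○
○○●○○○
○○●○>○
○○○●●○
step 19: ○○○○○○
○○○○○○
○○○●●○
○○●○○○
○○●○●○
○○○●v○
step 20: ○○○○○○
○○○○○○
○○○●●○
○○●○○○
○○●○●○
○○○●○>
step 21: ○○○○○v
○○○○○○
○○○●●○
○○●○○○
○○●○●○
○○○●○●
step 22: ○○○○<●
○○○○○○
○○○●●○
○○●○○○
○○●○●○
○○○●○●
step 23: ○○○○●●
○○○○○○
○○○●●○
○○●○○○
○○●○●○
○○○●^●
step 24: ○○○○●●
○○○○○○
○○○●●○
○○●○○○
○○●○●○
○○○●●>
step 25: ○○○○●●
○○○○○○
○○○●●○
○○●○○○
○○●○●^
○○○●●○
step 26: ○○○○●●
○○○○○○
○○○●●○
○○●○○○
>○●○●●
○○○●●○
step 27: ○○○○●●
○○○○○○
○○○●●○
○○●○○○
●○●○●●
v○○●●○
step 28: ○○○○●●
○○○○○○
○○○●●○
○○●○○○
●○●○●●
●○○●●<
step 29: ○○○○●●
○○○○○○
○○○●●○
○○●○○○
●○●○●^
●○○●●●
step 30: ○○○○●●
○○○○○○
○○○●●○
○○●○○○
●○●○<○
●○○●●●
step 31: ○○○○●●
○○○○○○
○○○●●○
○○●○○○
●○●○○○
●○○●v●
step 32: ○○○○●●
○○○○○○
○○○●●○
○○●○○○
●○●○○○
●○○●○>
step 33: ○○○○●●
○○○○○○
○○○●●○
○○●○○○
●○●○○^
●○○●○○
step 34: ○○○○●●
○○○○○○
○○○●●○
○○●○○○
>○●○○●
●○○●○○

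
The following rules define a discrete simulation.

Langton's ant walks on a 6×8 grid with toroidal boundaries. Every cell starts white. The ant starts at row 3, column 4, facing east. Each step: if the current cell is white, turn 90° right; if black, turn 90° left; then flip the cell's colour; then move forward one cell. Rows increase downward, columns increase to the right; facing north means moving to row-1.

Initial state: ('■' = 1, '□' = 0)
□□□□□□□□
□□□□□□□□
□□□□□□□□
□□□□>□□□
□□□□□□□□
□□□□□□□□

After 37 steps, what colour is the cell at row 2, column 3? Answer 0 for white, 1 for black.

t=0: □□□□□□□□
□□□□□□□□
□□□□□□□□
□□□□>□□□
□□□□□□□□
□□□□□□□□
t=1: □□□□□□□□
□□□□□□□□
□□□□□□□□
□□□□■□□□
□□□□v□□□
□□□□□□□□
t=2: □□□□□□□□
□□□□□□□□
□□□□□□□□
□□□□■□□□
□□□<■□□□
□□□□□□□□
t=3: □□□□□□□□
□□□□□□□□
□□□□□□□□
□□□^■□□□
□□□■■□□□
□□□□□□□□
t=4: □□□□□□□□
□□□□□□□□
□□□□□□□□
□□□■>□□□
□□□■■□□□
□□□□□□□□
t=5: □□□□□□□□
□□□□□□□□
□□□□^□□□
□□□■□□□□
□□□■■□□□
□□□□□□□□
t=6: □□□□□□□□
□□□□□□□□
□□□□■>□□
□□□■□□□□
□□□■■□□□
□□□□□□□□
t=7: □□□□□□□□
□□□□□□□□
□□□□■■□□
□□□■□v□□
□□□■■□□□
□□□□□□□□
t=8: □□□□□□□□
□□□□□□□□
□□□□■■□□
□□□■<■□□
□□□■■□□□
□□□□□□□□
t=9: □□□□□□□□
□□□□□□□□
□□□□^■□□
□□□■■■□□
□□□■■□□□
□□□□□□□□
t=10: □□□□□□□□
□□□□□□□□
□□□<□■□□
□□□■■■□□
□□□■■□□□
□□□□□□□□
t=11: □□□□□□□□
□□□^□□□□
□□□■□■□□
□□□■■■□□
□□□■■□□□
□□□□□□□□
t=12: □□□□□□□□
□□□■>□□□
□□□■□■□□
□□□■■■□□
□□□■■□□□
□□□□□□□□
t=13: □□□□□□□□
□□□■■□□□
□□□■v■□□
□□□■■■□□
□□□■■□□□
□□□□□□□□
t=14: □□□□□□□□
□□□■■□□□
□□□<■■□□
□□□■■■□□
□□□■■□□□
□□□□□□□□
t=15: □□□□□□□□
□□□■■□□□
□□□□■■□□
□□□v■■□□
□□□■■□□□
□□□□□□□□
t=16: □□□□□□□□
□□□■■□□□
□□□□■■□□
□□□□>■□□
□□□■■□□□
□□□□□□□□
t=17: □□□□□□□□
□□□■■□□□
□□□□^■□□
□□□□□■□□
□□□■■□□□
□□□□□□□□
t=18: □□□□□□□□
□□□■■□□□
□□□<□■□□
□□□□□■□□
□□□■■□□□
□□□□□□□□
t=19: □□□□□□□□
□□□^■□□□
□□□■□■□□
□□□□□■□□
□□□■■□□□
□□□□□□□□
t=20: □□□□□□□□
□□<□■□□□
□□□■□■□□
□□□□□■□□
□□□■■□□□
□□□□□□□□
t=21: □□^□□□□□
□□■□■□□□
□□□■□■□□
□□□□□■□□
□□□■■□□□
□□□□□□□□
t=22: □□■>□□□□
□□■□■□□□
□□□■□■□□
□□□□□■□□
□□□■■□□□
□□□□□□□□
t=23: □□■■□□□□
□□■v■□□□
□□□■□■□□
□□□□□■□□
□□□■■□□□
□□□□□□□□
t=24: □□■■□□□□
□□<■■□□□
□□□■□■□□
□□□□□■□□
□□□■■□□□
□□□□□□□□
t=25: □□■■□□□□
□□□■■□□□
□□v■□■□□
□□□□□■□□
□□□■■□□□
□□□□□□□□
t=26: □□■■□□□□
□□□■■□□□
□<■■□■□□
□□□□□■□□
□□□■■□□□
□□□□□□□□
t=27: □□■■□□□□
□^□■■□□□
□■■■□■□□
□□□□□■□□
□□□■■□□□
□□□□□□□□
t=28: □□■■□□□□
□■>■■□□□
□■■■□■□□
□□□□□■□□
□□□■■□□□
□□□□□□□□
t=29: □□■■□□□□
□■■■■□□□
□■v■□■□□
□□□□□■□□
□□□■■□□□
□□□□□□□□
t=30: □□■■□□□□
□■■■■□□□
□■□>□■□□
□□□□□■□□
□□□■■□□□
□□□□□□□□
t=31: □□■■□□□□
□■■^■□□□
□■□□□■□□
□□□□□■□□
□□□■■□□□
□□□□□□□□
t=32: □□■■□□□□
□■<□■□□□
□■□□□■□□
□□□□□■□□
□□□■■□□□
□□□□□□□□
t=33: □□■■□□□□
□■□□■□□□
□■v□□■□□
□□□□□■□□
□□□■■□□□
□□□□□□□□
t=34: □□■■□□□□
□■□□■□□□
□<■□□■□□
□□□□□■□□
□□□■■□□□
□□□□□□□□
t=35: □□■■□□□□
□■□□■□□□
□□■□□■□□
□v□□□■□□
□□□■■□□□
□□□□□□□□
t=36: □□■■□□□□
□■□□■□□□
□□■□□■□□
<■□□□■□□
□□□■■□□□
□□□□□□□□
t=37: □□■■□□□□
□■□□■□□□
^□■□□■□□
■■□□□■□□
□□□■■□□□
□□□□□□□□

0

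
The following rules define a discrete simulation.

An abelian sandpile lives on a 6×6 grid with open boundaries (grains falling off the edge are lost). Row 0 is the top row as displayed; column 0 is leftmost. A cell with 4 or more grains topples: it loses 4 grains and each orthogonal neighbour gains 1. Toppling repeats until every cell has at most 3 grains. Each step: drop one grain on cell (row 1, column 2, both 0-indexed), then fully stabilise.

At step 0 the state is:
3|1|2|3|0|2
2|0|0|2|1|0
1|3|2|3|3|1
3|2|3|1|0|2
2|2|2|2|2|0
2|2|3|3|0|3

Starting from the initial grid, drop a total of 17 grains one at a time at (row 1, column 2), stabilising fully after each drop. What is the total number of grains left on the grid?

gen 0: 3|1|2|3|0|2
2|0|0|2|1|0
1|3|2|3|3|1
3|2|3|1|0|2
2|2|2|2|2|0
2|2|3|3|0|3
gen 1: 3|1|2|3|0|2
2|0|1|2|1|0
1|3|2|3|3|1
3|2|3|1|0|2
2|2|2|2|2|0
2|2|3|3|0|3
gen 2: 3|1|2|3|0|2
2|0|2|2|1|0
1|3|2|3|3|1
3|2|3|1|0|2
2|2|2|2|2|0
2|2|3|3|0|3
gen 3: 3|1|2|3|0|2
2|0|3|2|1|0
1|3|2|3|3|1
3|2|3|1|0|2
2|2|2|2|2|0
2|2|3|3|0|3
gen 4: 3|1|3|3|0|2
2|1|0|3|1|0
1|3|3|3|3|1
3|2|3|1|0|2
2|2|2|2|2|0
2|2|3|3|0|3
gen 5: 3|1|3|3|0|2
2|1|1|3|1|0
1|3|3|3|3|1
3|2|3|1|0|2
2|2|2|2|2|0
2|2|3|3|0|3
gen 6: 3|1|3|3|0|2
2|1|2|3|1|0
1|3|3|3|3|1
3|2|3|1|0|2
2|2|2|2|2|0
2|2|3|3|0|3
gen 7: 3|1|3|3|0|2
2|1|3|3|1|0
1|3|3|3|3|1
3|2|3|1|0|2
2|2|2|2|2|0
2|2|3|3|0|3
gen 8: 3|2|1|1|1|2
2|3|3|2|3|0
3|1|3|2|0|2
0|1|1|3|1|2
3|3|3|2|2|0
2|2|3|3|0|3
gen 9: 3|3|2|1|1|2
3|0|2|3|3|0
3|3|0|3|0|2
0|1|2|3|1|2
3|3|3|2|2|0
2|2|3|3|0|3
gen 10: 3|3|2|1|1|2
3|0|3|3|3|0
3|3|0|3|0|2
0|1|2|3|1|2
3|3|3|2|2|0
2|2|3|3|0|3
gen 11: 3|3|3|2|2|2
3|1|1|2|0|1
3|3|2|1|2|2
0|1|3|0|2|2
3|3|3|3|2|0
2|2|3|3|0|3
gen 12: 3|3|3|2|2|2
3|1|2|2|0|1
3|3|2|1|2|2
0|1|3|0|2|2
3|3|3|3|2|0
2|2|3|3|0|3
gen 13: 3|3|3|2|2|2
3|1|3|2|0|1
3|3|2|1|2|2
0|1|3|0|2|2
3|3|3|3|2|0
2|2|3|3|0|3
gen 14: 1|2|1|3|2|2
2|1|3|3|0|1
1|3|1|2|2|2
3|0|2|2|2|2
1|3|3|1|3|0
0|1|2|1|1|3
gen 15: 1|2|3|0|3|2
2|2|1|1|1|1
1|3|2|3|2|2
3|0|2|2|2|2
1|3|3|1|3|0
0|1|2|1|1|3
gen 16: 1|2|3|0|3|2
2|2|2|1|1|1
1|3|2|3|2|2
3|0|2|2|2|2
1|3|3|1|3|0
0|1|2|1|1|3
gen 17: 1|2|3|0|3|2
2|2|3|1|1|1
1|3|2|3|2|2
3|0|2|2|2|2
1|3|3|1|3|0
0|1|2|1|1|3

64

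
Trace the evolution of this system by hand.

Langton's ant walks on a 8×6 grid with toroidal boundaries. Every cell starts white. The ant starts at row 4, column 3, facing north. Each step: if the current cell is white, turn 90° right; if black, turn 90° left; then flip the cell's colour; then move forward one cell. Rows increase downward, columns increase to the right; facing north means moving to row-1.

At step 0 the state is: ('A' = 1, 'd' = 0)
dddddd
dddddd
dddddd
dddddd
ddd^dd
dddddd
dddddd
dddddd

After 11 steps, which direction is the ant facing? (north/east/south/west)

west

step 0: dddddd
dddddd
dddddd
dddddd
ddd^dd
dddddd
dddddd
dddddd
step 1: dddddd
dddddd
dddddd
dddddd
dddA>d
dddddd
dddddd
dddddd
step 2: dddddd
dddddd
dddddd
dddddd
dddAAd
ddddvd
dddddd
dddddd
step 3: dddddd
dddddd
dddddd
dddddd
dddAAd
ddd<Ad
dddddd
dddddd
step 4: dddddd
dddddd
dddddd
dddddd
ddd^Ad
dddAAd
dddddd
dddddd
step 5: dddddd
dddddd
dddddd
dddddd
dd<dAd
dddAAd
dddddd
dddddd
step 6: dddddd
dddddd
dddddd
dd^ddd
ddAdAd
dddAAd
dddddd
dddddd
step 7: dddddd
dddddd
dddddd
ddA>dd
ddAdAd
dddAAd
dddddd
dddddd
step 8: dddddd
dddddd
dddddd
ddAAdd
ddAvAd
dddAAd
dddddd
dddddd
step 9: dddddd
dddddd
dddddd
ddAAdd
dd<AAd
dddAAd
dddddd
dddddd
step 10: dddddd
dddddd
dddddd
ddAAdd
dddAAd
ddvAAd
dddddd
dddddd
step 11: dddddd
dddddd
dddddd
ddAAdd
dddAAd
d<AAAd
dddddd
dddddd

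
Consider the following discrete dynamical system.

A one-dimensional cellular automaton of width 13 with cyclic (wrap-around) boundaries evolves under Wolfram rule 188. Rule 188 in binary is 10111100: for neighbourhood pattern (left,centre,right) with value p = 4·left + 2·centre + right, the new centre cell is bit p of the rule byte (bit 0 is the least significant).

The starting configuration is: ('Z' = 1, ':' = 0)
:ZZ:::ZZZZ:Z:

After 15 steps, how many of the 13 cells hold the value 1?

[0] :ZZ:::ZZZZ:Z:
[1] :Z:Z::ZZZ:ZZZ
[2] ZZZZZ:ZZ:ZZZ:
[3] ZZZZ:ZZ:ZZZ:Z
[4] ZZZ:ZZ:ZZZ:ZZ
[5] ZZ:ZZ:ZZZ:ZZZ
[6] Z:ZZ:ZZZ:ZZZZ
[7] :ZZ:ZZZ:ZZZZZ
[8] ZZ:ZZZ:ZZZZZ:
[9] Z:ZZZ:ZZZZZ:Z
[10] :ZZZ:ZZZZZ:ZZ
[11] ZZZ:ZZZZZ:ZZ:
[12] ZZ:ZZZZZ:ZZ:Z
[13] Z:ZZZZZ:ZZ:ZZ
[14] :ZZZZZ:ZZ:ZZZ
[15] ZZZZZ:ZZ:ZZZ:

10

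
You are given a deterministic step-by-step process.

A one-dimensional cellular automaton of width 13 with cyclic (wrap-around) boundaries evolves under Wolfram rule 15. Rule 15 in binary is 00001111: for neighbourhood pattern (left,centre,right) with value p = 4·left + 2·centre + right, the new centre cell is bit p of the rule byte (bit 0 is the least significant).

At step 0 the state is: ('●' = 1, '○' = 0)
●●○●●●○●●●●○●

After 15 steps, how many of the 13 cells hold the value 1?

3

gen 0: ●●○●●●○●●●●○●
gen 1: ○○○●○○○●○○○○●
gen 2: ○●●●○●●●○●●●●
gen 3: ○●○○○●○○○●○○○
gen 4: ●●○●●●○●●●○●●
gen 5: ○○○●○○○●○○○●○
gen 6: ●●●●○●●●○●●●○
gen 7: ●○○○○●○○○●○○○
gen 8: ●○●●●●○●●●○●●
gen 9: ○○●○○○○●○○○●○
gen 10: ●●●○●●●●○●●●○
gen 11: ●○○○●○○○○●○○○
gen 12: ●○●●●○●●●●○●●
gen 13: ○○●○○○●○○○○●○
gen 14: ●●●○●●●○●●●●○
gen 15: ●○○○●○○○●○○○○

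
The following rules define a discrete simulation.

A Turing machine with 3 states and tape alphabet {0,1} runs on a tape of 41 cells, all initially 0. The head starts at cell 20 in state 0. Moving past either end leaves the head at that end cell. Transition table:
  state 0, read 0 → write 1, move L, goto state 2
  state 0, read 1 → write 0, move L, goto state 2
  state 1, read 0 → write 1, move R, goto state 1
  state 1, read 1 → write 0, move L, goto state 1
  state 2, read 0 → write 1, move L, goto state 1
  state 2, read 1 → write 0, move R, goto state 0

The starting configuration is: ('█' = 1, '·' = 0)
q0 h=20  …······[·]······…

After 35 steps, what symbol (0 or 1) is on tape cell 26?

1

0) q0 h=20  …······[·]······…
1) q2 h=19  …······[·]█·····…
2) q1 h=18  …······[·]██····…
3) q1 h=19  …·····█[█]█·····…
4) q1 h=18  …······[█]·█····…
5) q1 h=17  …······[·]··█···…
6) q1 h=18  …·····█[·]·█····…
7) q1 h=19  …····██[·]█·····…
8) q1 h=20  …···███[█]······…
9) q1 h=19  …····██[█]······…
10) q1 h=18  …·····█[█]······…
11) q1 h=17  …······[█]······…
12) q1 h=16  …······[·]······…
13) q1 h=17  …·····█[·]······…
14) q1 h=18  …····██[·]······…
15) q1 h=19  …···███[·]······…
16) q1 h=20  …··████[·]······…
17) q1 h=21  …·█████[·]······…
18) q1 h=22  …██████[·]······…
19) q1 h=23  …██████[·]······…
20) q1 h=24  …██████[·]······…
21) q1 h=25  …██████[·]······…
22) q1 h=26  …██████[·]······…
23) q1 h=27  …██████[·]······…
24) q1 h=28  …██████[·]······…
25) q1 h=29  …██████[·]······…
26) q1 h=30  …██████[·]······…
27) q1 h=31  …██████[·]······…
28) q1 h=32  …██████[·]······…
29) q1 h=33  …██████[·]······…
30) q1 h=34  …██████[·]······|
31) q1 h=35  …██████[·]·····|
32) q1 h=36  …██████[·]····|
33) q1 h=37  …██████[·]···|
34) q1 h=38  …██████[·]··|
35) q1 h=39  …██████[·]·|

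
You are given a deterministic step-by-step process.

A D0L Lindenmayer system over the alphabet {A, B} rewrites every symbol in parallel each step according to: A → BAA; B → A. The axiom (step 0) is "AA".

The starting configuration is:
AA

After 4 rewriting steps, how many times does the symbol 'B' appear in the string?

24

step 0: AA
step 1: BAABAA
step 2: ABAABAAABAABAA
step 3: BAAABAABAAABAABAABAAABAABAAABAABAA
step 4: ABAABAABAAABAABAAABAABAABAAABAABAAABAABAAABAABAABAAABAABAAABAABAABAAABAABAAABAABAA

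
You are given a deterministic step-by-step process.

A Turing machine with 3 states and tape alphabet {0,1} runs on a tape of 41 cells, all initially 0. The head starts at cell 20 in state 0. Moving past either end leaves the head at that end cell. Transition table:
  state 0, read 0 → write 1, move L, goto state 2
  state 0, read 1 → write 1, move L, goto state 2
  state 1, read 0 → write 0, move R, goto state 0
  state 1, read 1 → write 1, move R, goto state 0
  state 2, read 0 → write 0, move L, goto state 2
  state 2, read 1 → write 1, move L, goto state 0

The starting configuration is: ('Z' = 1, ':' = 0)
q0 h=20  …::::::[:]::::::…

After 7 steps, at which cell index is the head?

13

t=0: q0 h=20  …::::::[:]::::::…
t=1: q2 h=19  …::::::[:]Z:::::…
t=2: q2 h=18  …::::::[:]:Z::::…
t=3: q2 h=17  …::::::[:]::Z:::…
t=4: q2 h=16  …::::::[:]:::Z::…
t=5: q2 h=15  …::::::[:]::::Z:…
t=6: q2 h=14  …::::::[:]:::::Z…
t=7: q2 h=13  …::::::[:]::::::…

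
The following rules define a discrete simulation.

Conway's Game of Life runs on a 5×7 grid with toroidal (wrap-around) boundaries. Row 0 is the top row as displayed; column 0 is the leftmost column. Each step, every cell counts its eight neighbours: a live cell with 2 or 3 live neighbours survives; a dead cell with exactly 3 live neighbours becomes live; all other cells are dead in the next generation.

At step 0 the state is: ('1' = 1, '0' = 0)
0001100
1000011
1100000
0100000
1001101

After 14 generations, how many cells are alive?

7

step 0: 0001100
1000011
1100000
0100000
1001101
step 1: 0001000
1100111
0100000
0110001
1011110
step 2: 0000000
1110111
0000000
0000111
1000111
step 3: 0001000
1100011
0101000
1000100
1000100
step 4: 0100110
1100101
0110110
1101100
0001100
step 5: 0110001
0000001
0000000
1100000
1100000
step 6: 0110001
1000000
1000000
1100000
0000001
step 7: 0100001
1000001
1000001
1100001
0010001
step 8: 0100011
0100010
0000010
0100010
0010011
step 9: 0110100
1000110
0000111
0000110
0110100
step 10: 1010100
1100000
0001000
0000001
0110100
step 11: 1010000
1111000
1000000
0011000
1110010
step 12: 0000000
1011001
1000000
1011001
1000001
step 13: 0100000
1100001
0000000
0000000
1100001
step 14: 0010000
1100000
1000000
1000000
1100000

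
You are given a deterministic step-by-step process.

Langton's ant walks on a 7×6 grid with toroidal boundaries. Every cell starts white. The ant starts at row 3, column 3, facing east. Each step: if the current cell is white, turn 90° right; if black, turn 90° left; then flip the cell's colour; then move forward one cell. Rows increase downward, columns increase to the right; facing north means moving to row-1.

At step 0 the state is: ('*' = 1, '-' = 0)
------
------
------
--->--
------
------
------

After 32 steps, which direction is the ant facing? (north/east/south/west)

step 0: ------
------
------
--->--
------
------
------
step 1: ------
------
------
---*--
---v--
------
------
step 2: ------
------
------
---*--
--<*--
------
------
step 3: ------
------
------
--^*--
--**--
------
------
step 4: ------
------
------
--*>--
--**--
------
------
step 5: ------
------
---^--
--*---
--**--
------
------
step 6: ------
------
---*>-
--*---
--**--
------
------
step 7: ------
------
---**-
--*-v-
--**--
------
------
step 8: ------
------
---**-
--*<*-
--**--
------
------
step 9: ------
------
---^*-
--***-
--**--
------
------
step 10: ------
------
--<-*-
--***-
--**--
------
------
step 11: ------
--^---
--*-*-
--***-
--**--
------
------
step 12: ------
--*>--
--*-*-
--***-
--**--
------
------
step 13: ------
--**--
--*v*-
--***-
--**--
------
------
step 14: ------
--**--
--<**-
--***-
--**--
------
------
step 15: ------
--**--
---**-
--v**-
--**--
------
------
step 16: ------
--**--
---**-
--->*-
--**--
------
------
step 17: ------
--**--
---^*-
----*-
--**--
------
------
step 18: ------
--**--
--<-*-
----*-
--**--
------
------
step 19: ------
--^*--
--*-*-
----*-
--**--
------
------
step 20: ------
-<-*--
--*-*-
----*-
--**--
------
------
step 21: -^----
-*-*--
--*-*-
----*-
--**--
------
------
step 22: -*>---
-*-*--
--*-*-
----*-
--**--
------
------
step 23: -**---
-*v*--
--*-*-
----*-
--**--
------
------
step 24: -**---
-<**--
--*-*-
----*-
--**--
------
------
step 25: -**---
--**--
-v*-*-
----*-
--**--
------
------
step 26: -**---
--**--
<**-*-
----*-
--**--
------
------
step 27: -**---
^-**--
***-*-
----*-
--**--
------
------
step 28: -**---
*>**--
***-*-
----*-
--**--
------
------
step 29: -**---
****--
*v*-*-
----*-
--**--
------
------
step 30: -**---
****--
*->-*-
----*-
--**--
------
------
step 31: -**---
**^*--
*---*-
----*-
--**--
------
------
step 32: -**---
*<-*--
*---*-
----*-
--**--
------
------

west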